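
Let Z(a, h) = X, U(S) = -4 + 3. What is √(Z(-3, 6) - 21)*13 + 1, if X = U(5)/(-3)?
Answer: 1 + 13*I*√186/3 ≈ 1.0 + 59.099*I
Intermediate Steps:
U(S) = -1
X = ⅓ (X = -1/(-3) = -1*(-⅓) = ⅓ ≈ 0.33333)
Z(a, h) = ⅓
√(Z(-3, 6) - 21)*13 + 1 = √(⅓ - 21)*13 + 1 = √(-62/3)*13 + 1 = (I*√186/3)*13 + 1 = 13*I*√186/3 + 1 = 1 + 13*I*√186/3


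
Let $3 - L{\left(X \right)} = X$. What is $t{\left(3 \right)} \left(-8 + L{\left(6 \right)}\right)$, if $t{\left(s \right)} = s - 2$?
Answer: $-11$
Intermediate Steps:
$L{\left(X \right)} = 3 - X$
$t{\left(s \right)} = -2 + s$ ($t{\left(s \right)} = s - 2 = -2 + s$)
$t{\left(3 \right)} \left(-8 + L{\left(6 \right)}\right) = \left(-2 + 3\right) \left(-8 + \left(3 - 6\right)\right) = 1 \left(-8 + \left(3 - 6\right)\right) = 1 \left(-8 - 3\right) = 1 \left(-11\right) = -11$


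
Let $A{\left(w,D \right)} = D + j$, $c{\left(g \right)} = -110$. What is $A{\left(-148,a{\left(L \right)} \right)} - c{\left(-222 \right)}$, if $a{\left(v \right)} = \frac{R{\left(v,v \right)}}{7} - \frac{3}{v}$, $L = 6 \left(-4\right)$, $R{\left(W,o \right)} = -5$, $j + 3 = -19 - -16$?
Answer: $\frac{5791}{56} \approx 103.41$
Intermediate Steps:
$j = -6$ ($j = -3 - 3 = -6$)
$L = -24$
$a{\left(v \right)} = - \frac{5}{7} - \frac{3}{v}$
$A{\left(w,D \right)} = -6 + D$ ($A{\left(w,D \right)} = D - 6 = -6 + D$)
$A{\left(-148,a{\left(L \right)} \right)} - c{\left(-222 \right)} = \left(-6 - \left(\frac{5}{7} + \frac{3}{-24}\right)\right) - -110 = \left(-6 - \frac{33}{56}\right) + 110 = - \frac{369}{56} + 110 = \frac{5791}{56}$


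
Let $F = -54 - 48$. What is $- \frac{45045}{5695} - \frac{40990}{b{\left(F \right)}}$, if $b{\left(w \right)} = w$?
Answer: $\frac{1346138}{3417} \approx 393.95$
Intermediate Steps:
$F = -102$ ($F = -54 - 48 = -102$)
$- \frac{45045}{5695} - \frac{40990}{b{\left(F \right)}} = - \frac{45045}{5695} - \frac{40990}{-102} = \left(-45045\right) \frac{1}{5695} - - \frac{20495}{51} = - \frac{9009}{1139} + \frac{20495}{51} = \frac{1346138}{3417}$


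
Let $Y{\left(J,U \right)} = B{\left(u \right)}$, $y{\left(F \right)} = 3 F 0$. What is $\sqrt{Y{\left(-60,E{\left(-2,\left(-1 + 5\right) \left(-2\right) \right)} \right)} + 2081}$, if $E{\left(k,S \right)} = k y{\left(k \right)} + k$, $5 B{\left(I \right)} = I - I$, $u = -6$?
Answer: $\sqrt{2081} \approx 45.618$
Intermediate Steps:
$B{\left(I \right)} = 0$ ($B{\left(I \right)} = \frac{I - I}{5} = \frac{1}{5} \cdot 0 = 0$)
$y{\left(F \right)} = 0$
$E{\left(k,S \right)} = k$ ($E{\left(k,S \right)} = k 0 + k = 0 + k = k$)
$Y{\left(J,U \right)} = 0$
$\sqrt{Y{\left(-60,E{\left(-2,\left(-1 + 5\right) \left(-2\right) \right)} \right)} + 2081} = \sqrt{0 + 2081} = \sqrt{2081}$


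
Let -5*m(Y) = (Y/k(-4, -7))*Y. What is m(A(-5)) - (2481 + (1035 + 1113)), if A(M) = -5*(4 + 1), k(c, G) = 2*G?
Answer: -64681/14 ≈ -4620.1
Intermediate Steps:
A(M) = -25 (A(M) = -5*5 = -25)
m(Y) = Y²/70 (m(Y) = -Y/((2*(-7)))*Y/5 = -Y/(-14)*Y/5 = -Y*(-1/14)*Y/5 = -(-Y/14)*Y/5 = -(-1)*Y²/70 = Y²/70)
m(A(-5)) - (2481 + (1035 + 1113)) = (1/70)*(-25)² - (2481 + (1035 + 1113)) = (1/70)*625 - (2481 + 2148) = 125/14 - 1*4629 = 125/14 - 4629 = -64681/14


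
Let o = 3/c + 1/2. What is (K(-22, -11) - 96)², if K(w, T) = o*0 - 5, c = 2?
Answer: 10201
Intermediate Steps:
o = 2 (o = 3/2 + 1/2 = 3*(½) + 1*(½) = 3/2 + ½ = 2)
K(w, T) = -5 (K(w, T) = 2*0 - 5 = 0 - 5 = -5)
(K(-22, -11) - 96)² = (-5 - 96)² = (-101)² = 10201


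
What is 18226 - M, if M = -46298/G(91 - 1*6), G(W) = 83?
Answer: 1559056/83 ≈ 18784.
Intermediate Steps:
M = -46298/83 ≈ -557.81
18226 - M = 18226 - 1*(-46298/83) = 18226 + 46298/83 = 1559056/83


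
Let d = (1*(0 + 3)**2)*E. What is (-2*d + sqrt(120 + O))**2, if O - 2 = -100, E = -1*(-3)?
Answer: (54 - sqrt(22))**2 ≈ 2431.4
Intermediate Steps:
E = 3
O = -98 (O = 2 - 100 = -98)
d = 27 (d = (1*(0 + 3)**2)*3 = (1*3**2)*3 = (1*9)*3 = 9*3 = 27)
(-2*d + sqrt(120 + O))**2 = (-2*27 + sqrt(120 - 98))**2 = (-54 + sqrt(22))**2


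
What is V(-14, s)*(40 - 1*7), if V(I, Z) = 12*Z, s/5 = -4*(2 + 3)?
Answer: -39600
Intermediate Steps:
s = -100 (s = 5*(-4*(2 + 3)) = 5*(-4*5) = 5*(-20) = -100)
V(-14, s)*(40 - 1*7) = (12*(-100))*(40 - 1*7) = -1200*(40 - 7) = -1200*33 = -39600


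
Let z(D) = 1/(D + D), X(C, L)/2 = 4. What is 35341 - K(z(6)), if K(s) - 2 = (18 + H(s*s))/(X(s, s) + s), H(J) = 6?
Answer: 3427595/97 ≈ 35336.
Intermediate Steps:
X(C, L) = 8 (X(C, L) = 2*4 = 8)
z(D) = 1/(2*D)
K(s) = 2 + 24/(8 + s) (K(s) = 2 + (18 + 6)/(8 + s) = 2 + 24/(8 + s))
35341 - K(z(6)) = 35341 - 2*(20 + (½)/6)/(8 + (½)/6) = 35341 - 2*(20 + (½)*(⅙))/(8 + (½)*(⅙)) = 35341 - 2*(20 + 1/12)/(8 + 1/12) = 35341 - 2*241/(97/12*12) = 35341 - 2*12*241/(97*12) = 35341 - 1*482/97 = 35341 - 482/97 = 3427595/97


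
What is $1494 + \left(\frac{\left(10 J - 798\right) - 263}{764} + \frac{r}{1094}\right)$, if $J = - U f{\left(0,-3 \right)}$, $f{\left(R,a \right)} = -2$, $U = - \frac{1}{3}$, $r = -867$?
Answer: $\frac{1870318033}{1253724} \approx 1491.8$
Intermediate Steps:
$U = - \frac{1}{3}$ ($U = \left(-1\right) \frac{1}{3} = - \frac{1}{3} \approx -0.33333$)
$J = - \frac{2}{3}$ ($J = \left(-1\right) \left(- \frac{1}{3}\right) \left(-2\right) = \frac{1}{3} \left(-2\right) = - \frac{2}{3} \approx -0.66667$)
$1494 + \left(\frac{\left(10 J - 798\right) - 263}{764} + \frac{r}{1094}\right) = 1494 + \left(\frac{\left(10 \left(- \frac{2}{3}\right) - 798\right) - 263}{764} - \frac{867}{1094}\right) = 1494 + \left(\left(\left(- \frac{20}{3} - 798\right) - 263\right) \frac{1}{764} - \frac{867}{1094}\right) = 1494 + \left(\left(- \frac{2414}{3} - 263\right) \frac{1}{764} - \frac{867}{1094}\right) = 1494 - \frac{2745623}{1253724} = \frac{1870318033}{1253724}$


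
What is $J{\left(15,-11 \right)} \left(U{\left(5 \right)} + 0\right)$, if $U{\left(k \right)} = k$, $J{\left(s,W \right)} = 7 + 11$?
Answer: $90$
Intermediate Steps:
$J{\left(s,W \right)} = 18$
$J{\left(15,-11 \right)} \left(U{\left(5 \right)} + 0\right) = 18 \left(5 + 0\right) = 18 \cdot 5 = 90$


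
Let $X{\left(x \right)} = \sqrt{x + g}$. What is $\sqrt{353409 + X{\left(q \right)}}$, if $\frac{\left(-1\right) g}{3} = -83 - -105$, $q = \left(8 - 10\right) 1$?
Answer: $\sqrt{353409 + 2 i \sqrt{17}} \approx 594.48 + 0.007 i$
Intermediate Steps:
$q = -2$ ($q = \left(-2\right) 1 = -2$)
$g = -66$ ($g = - 3 \left(-83 - -105\right) = - 3 \left(-83 + 105\right) = \left(-3\right) 22 = -66$)
$X{\left(x \right)} = \sqrt{-66 + x}$ ($X{\left(x \right)} = \sqrt{x - 66} = \sqrt{-66 + x}$)
$\sqrt{353409 + X{\left(q \right)}} = \sqrt{353409 + \sqrt{-66 - 2}} = \sqrt{353409 + \sqrt{-68}} = \sqrt{353409 + 2 i \sqrt{17}}$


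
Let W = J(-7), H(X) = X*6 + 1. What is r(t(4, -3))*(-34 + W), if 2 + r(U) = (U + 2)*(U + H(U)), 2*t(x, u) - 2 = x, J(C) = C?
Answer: -4428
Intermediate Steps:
t(x, u) = 1 + x/2
H(X) = 1 + 6*X (H(X) = 6*X + 1 = 1 + 6*X)
W = -7
r(U) = -2 + (1 + 7*U)*(2 + U) (r(U) = -2 + (U + 2)*(U + (1 + 6*U)) = -2 + (2 + U)*(1 + 7*U) = -2 + (1 + 7*U)*(2 + U))
r(t(4, -3))*(-34 + W) = ((1 + (1/2)*4)*(15 + 7*(1 + (1/2)*4)))*(-34 - 7) = ((1 + 2)*(15 + 7*(1 + 2)))*(-41) = (3*(15 + 7*3))*(-41) = (3*(15 + 21))*(-41) = (3*36)*(-41) = 108*(-41) = -4428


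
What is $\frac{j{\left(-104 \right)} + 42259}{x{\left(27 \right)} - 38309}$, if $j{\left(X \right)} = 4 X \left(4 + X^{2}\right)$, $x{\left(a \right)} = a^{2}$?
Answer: $\frac{4458861}{37580} \approx 118.65$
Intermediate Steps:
$j{\left(X \right)} = 4 X \left(4 + X^{2}\right)$
$\frac{j{\left(-104 \right)} + 42259}{x{\left(27 \right)} - 38309} = \frac{4 \left(-104\right) \left(4 + \left(-104\right)^{2}\right) + 42259}{27^{2} - 38309} = \frac{4 \left(-104\right) \left(4 + 10816\right) + 42259}{729 - 38309} = \frac{4 \left(-104\right) 10820 + 42259}{-37580} = \left(-4501120 + 42259\right) \left(- \frac{1}{37580}\right) = \left(-4458861\right) \left(- \frac{1}{37580}\right) = \frac{4458861}{37580}$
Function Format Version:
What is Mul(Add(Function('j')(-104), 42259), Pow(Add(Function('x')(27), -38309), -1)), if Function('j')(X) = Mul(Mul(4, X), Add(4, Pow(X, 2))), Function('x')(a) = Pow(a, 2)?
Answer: Rational(4458861, 37580) ≈ 118.65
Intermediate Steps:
Function('j')(X) = Mul(4, X, Add(4, Pow(X, 2)))
Mul(Add(Function('j')(-104), 42259), Pow(Add(Function('x')(27), -38309), -1)) = Mul(Add(Mul(4, -104, Add(4, Pow(-104, 2))), 42259), Pow(Add(Pow(27, 2), -38309), -1)) = Mul(Add(Mul(4, -104, Add(4, 10816)), 42259), Pow(Add(729, -38309), -1)) = Mul(Add(Mul(4, -104, 10820), 42259), Pow(-37580, -1)) = Mul(Add(-4501120, 42259), Rational(-1, 37580)) = Mul(-4458861, Rational(-1, 37580)) = Rational(4458861, 37580)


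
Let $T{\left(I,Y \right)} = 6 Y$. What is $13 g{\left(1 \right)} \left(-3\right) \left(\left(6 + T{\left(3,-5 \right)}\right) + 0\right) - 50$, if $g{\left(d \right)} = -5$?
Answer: $-4730$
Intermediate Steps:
$13 g{\left(1 \right)} \left(-3\right) \left(\left(6 + T{\left(3,-5 \right)}\right) + 0\right) - 50 = 13 \left(-5\right) \left(-3\right) \left(\left(6 + 6 \left(-5\right)\right) + 0\right) - 50 = 13 \cdot 15 \left(\left(6 - 30\right) + 0\right) - 50 = 13 \cdot 15 \left(-24 + 0\right) - 50 = 13 \cdot 15 \left(-24\right) - 50 = 13 \left(-360\right) - 50 = -4680 - 50 = -4730$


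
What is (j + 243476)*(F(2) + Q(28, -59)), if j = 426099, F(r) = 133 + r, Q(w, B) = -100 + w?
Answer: 42183225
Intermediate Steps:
(j + 243476)*(F(2) + Q(28, -59)) = (426099 + 243476)*((133 + 2) + (-100 + 28)) = 669575*(135 - 72) = 669575*63 = 42183225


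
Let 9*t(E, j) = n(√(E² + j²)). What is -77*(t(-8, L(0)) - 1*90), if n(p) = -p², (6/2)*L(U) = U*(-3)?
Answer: 67298/9 ≈ 7477.6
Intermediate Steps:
L(U) = -U (L(U) = (U*(-3))/3 = (-3*U)/3 = -U)
t(E, j) = -E²/9 - j²/9 (t(E, j) = (-(√(E² + j²))²)/9 = (-(E² + j²))/9 = (-E² - j²)/9 = -E²/9 - j²/9)
-77*(t(-8, L(0)) - 1*90) = -77*((-⅑*(-8)² - (-1*0)²/9) - 1*90) = -77*((-⅑*64 - ⅑*0²) - 90) = -77*((-64/9 - ⅑*0) - 90) = -77*((-64/9 + 0) - 90) = -77*(-64/9 - 90) = -77*(-874/9) = 67298/9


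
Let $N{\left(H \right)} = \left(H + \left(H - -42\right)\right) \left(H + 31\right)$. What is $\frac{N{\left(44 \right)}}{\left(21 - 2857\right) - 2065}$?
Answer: $- \frac{750}{377} \approx -1.9894$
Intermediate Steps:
$N{\left(H \right)} = \left(31 + H\right) \left(42 + 2 H\right)$ ($N{\left(H \right)} = \left(H + \left(H + 42\right)\right) \left(31 + H\right) = \left(H + \left(42 + H\right)\right) \left(31 + H\right) = \left(42 + 2 H\right) \left(31 + H\right) = \left(31 + H\right) \left(42 + 2 H\right)$)
$\frac{N{\left(44 \right)}}{\left(21 - 2857\right) - 2065} = \frac{1302 + 2 \cdot 44^{2} + 104 \cdot 44}{\left(21 - 2857\right) - 2065} = \frac{1302 + 2 \cdot 1936 + 4576}{-2836 - 2065} = \frac{1302 + 3872 + 4576}{-4901} = 9750 \left(- \frac{1}{4901}\right) = - \frac{750}{377}$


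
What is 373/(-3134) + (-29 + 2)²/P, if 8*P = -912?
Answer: -193934/29773 ≈ -6.5138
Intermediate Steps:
P = -114 (P = (⅛)*(-912) = -114)
373/(-3134) + (-29 + 2)²/P = 373/(-3134) + (-29 + 2)²/(-114) = 373*(-1/3134) + (-27)²*(-1/114) = -373/3134 + 729*(-1/114) = -373/3134 - 243/38 = -193934/29773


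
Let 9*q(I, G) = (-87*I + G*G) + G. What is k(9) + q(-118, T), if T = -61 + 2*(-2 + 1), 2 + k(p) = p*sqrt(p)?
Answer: 4799/3 ≈ 1599.7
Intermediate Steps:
k(p) = -2 + p**(3/2) (k(p) = -2 + p*sqrt(p) = -2 + p**(3/2))
T = -63 (T = -61 + 2*(-1) = -61 - 2 = -63)
q(I, G) = -29*I/3 + G/9 + G**2/9 (q(I, G) = ((-87*I + G*G) + G)/9 = ((-87*I + G**2) + G)/9 = ((G**2 - 87*I) + G)/9 = (G + G**2 - 87*I)/9 = -29*I/3 + G/9 + G**2/9)
k(9) + q(-118, T) = (-2 + 9**(3/2)) + (-29/3*(-118) + (1/9)*(-63) + (1/9)*(-63)**2) = (-2 + 27) + (3422/3 - 7 + (1/9)*3969) = 25 + (3422/3 - 7 + 441) = 25 + 4724/3 = 4799/3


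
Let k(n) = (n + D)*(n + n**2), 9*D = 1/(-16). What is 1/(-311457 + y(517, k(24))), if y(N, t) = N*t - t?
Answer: 1/7116793 ≈ 1.4051e-7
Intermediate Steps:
D = -1/144 (D = (1/9)/(-16) = (1/9)*(-1/16) = -1/144 ≈ -0.0069444)
k(n) = (-1/144 + n)*(n + n**2) (k(n) = (n - 1/144)*(n + n**2) = (-1/144 + n)*(n + n**2))
y(N, t) = -t + N*t
1/(-311457 + y(517, k(24))) = 1/(-311457 + ((1/144)*24*(-1 + 143*24 + 144*24**2))*(-1 + 517)) = 1/(-311457 + ((1/144)*24*(-1 + 3432 + 144*576))*516) = 1/(-311457 + ((1/144)*24*(-1 + 3432 + 82944))*516) = 1/(-311457 + ((1/144)*24*86375)*516) = 1/(-311457 + (86375/6)*516) = 1/(-311457 + 7428250) = 1/7116793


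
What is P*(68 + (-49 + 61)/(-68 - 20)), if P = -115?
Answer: -171695/22 ≈ -7804.3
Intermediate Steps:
P*(68 + (-49 + 61)/(-68 - 20)) = -115*(68 + (-49 + 61)/(-68 - 20)) = -115*(68 + 12/(-88)) = -115*(68 + 12*(-1/88)) = -115*(68 - 3/22) = -115*1493/22 = -171695/22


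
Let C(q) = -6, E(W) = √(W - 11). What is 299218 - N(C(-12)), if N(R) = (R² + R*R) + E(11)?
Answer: 299146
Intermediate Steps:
E(W) = √(-11 + W)
N(R) = 2*R² (N(R) = (R² + R*R) + √(-11 + 11) = (R² + R²) + √0 = 2*R² + 0 = 2*R²)
299218 - N(C(-12)) = 299218 - 2*(-6)² = 299218 - 2*36 = 299218 - 1*72 = 299218 - 72 = 299146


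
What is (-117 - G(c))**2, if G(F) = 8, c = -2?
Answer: 15625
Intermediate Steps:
(-117 - G(c))**2 = (-117 - 1*8)**2 = (-117 - 8)**2 = (-125)**2 = 15625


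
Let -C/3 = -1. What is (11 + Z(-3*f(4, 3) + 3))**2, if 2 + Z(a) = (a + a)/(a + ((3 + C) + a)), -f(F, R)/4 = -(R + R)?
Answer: 48841/484 ≈ 100.91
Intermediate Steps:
C = 3 (C = -3*(-1) = 3)
f(F, R) = 8*R (f(F, R) = -(-4)*(R + R) = -(-4)*2*R = -(-8)*R = 8*R)
Z(a) = -2 + 2*a/(6 + 2*a) (Z(a) = -2 + (a + a)/(a + ((3 + 3) + a)) = -2 + (2*a)/(a + (6 + a)) = -2 + (2*a)/(6 + 2*a) = -2 + 2*a/(6 + 2*a))
(11 + Z(-3*f(4, 3) + 3))**2 = (11 + (-6 - (-24*3 + 3))/(3 + (-24*3 + 3)))**2 = (11 + (-6 - (-3*24 + 3))/(3 + (-3*24 + 3)))**2 = (11 + (-6 - (-72 + 3))/(3 + (-72 + 3)))**2 = (11 + (-6 - 1*(-69))/(3 - 69))**2 = (11 + (-6 + 69)/(-66))**2 = (11 - 1/66*63)**2 = (11 - 21/22)**2 = (221/22)**2 = 48841/484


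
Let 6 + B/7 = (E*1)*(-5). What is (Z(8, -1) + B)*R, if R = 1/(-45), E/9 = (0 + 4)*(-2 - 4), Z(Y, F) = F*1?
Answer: -7517/45 ≈ -167.04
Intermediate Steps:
Z(Y, F) = F
E = -216 (E = 9*((0 + 4)*(-2 - 4)) = 9*(4*(-6)) = 9*(-24) = -216)
R = -1/45 ≈ -0.022222
B = 7518 (B = -42 + 7*(-216*1*(-5)) = -42 + 7*(-216*(-5)) = -42 + 7*1080 = -42 + 7560 = 7518)
(Z(8, -1) + B)*R = (-1 + 7518)*(-1/45) = 7517*(-1/45) = -7517/45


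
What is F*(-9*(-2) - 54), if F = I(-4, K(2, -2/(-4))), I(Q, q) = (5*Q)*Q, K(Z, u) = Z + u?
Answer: -2880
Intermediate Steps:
I(Q, q) = 5*Q²
F = 80 (F = 5*(-4)² = 5*16 = 80)
F*(-9*(-2) - 54) = 80*(-9*(-2) - 54) = 80*(18 - 54) = 80*(-36) = -2880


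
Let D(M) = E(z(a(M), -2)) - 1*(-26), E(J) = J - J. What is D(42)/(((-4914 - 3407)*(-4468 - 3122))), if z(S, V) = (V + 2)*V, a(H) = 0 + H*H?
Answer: 13/31578195 ≈ 4.1168e-7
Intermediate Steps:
a(H) = H**2 (a(H) = 0 + H**2 = H**2)
z(S, V) = V*(2 + V) (z(S, V) = (2 + V)*V = V*(2 + V))
E(J) = 0
D(M) = 26 (D(M) = 0 - 1*(-26) = 0 + 26 = 26)
D(42)/(((-4914 - 3407)*(-4468 - 3122))) = 26/(((-4914 - 3407)*(-4468 - 3122))) = 26/((-8321*(-7590))) = 26/63156390 = 26*(1/63156390) = 13/31578195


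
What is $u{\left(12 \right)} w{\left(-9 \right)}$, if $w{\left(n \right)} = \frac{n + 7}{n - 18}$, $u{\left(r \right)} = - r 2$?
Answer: $- \frac{16}{9} \approx -1.7778$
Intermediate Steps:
$u{\left(r \right)} = - 2 r$
$w{\left(n \right)} = \frac{7 + n}{-18 + n}$
$u{\left(12 \right)} w{\left(-9 \right)} = \left(-2\right) 12 \frac{7 - 9}{-18 - 9} = - 24 \frac{1}{-27} \left(-2\right) = - 24 \left(\left(- \frac{1}{27}\right) \left(-2\right)\right) = \left(-24\right) \frac{2}{27} = - \frac{16}{9}$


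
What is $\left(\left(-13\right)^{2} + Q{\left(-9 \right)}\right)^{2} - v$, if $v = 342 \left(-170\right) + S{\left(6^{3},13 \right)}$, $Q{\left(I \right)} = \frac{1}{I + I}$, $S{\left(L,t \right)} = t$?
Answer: $\frac{28080829}{324} \approx 86669.0$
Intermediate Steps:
$Q{\left(I \right)} = \frac{1}{2 I}$
$v = -58127$ ($v = 342 \left(-170\right) + 13 = -58140 + 13 = -58127$)
$\left(\left(-13\right)^{2} + Q{\left(-9 \right)}\right)^{2} - v = \left(\left(-13\right)^{2} + \frac{1}{2 \left(-9\right)}\right)^{2} - -58127 = \left(169 + \frac{1}{2} \left(- \frac{1}{9}\right)\right)^{2} + 58127 = \left(169 - \frac{1}{18}\right)^{2} + 58127 = \left(\frac{3041}{18}\right)^{2} + 58127 = \frac{9247681}{324} + 58127 = \frac{28080829}{324}$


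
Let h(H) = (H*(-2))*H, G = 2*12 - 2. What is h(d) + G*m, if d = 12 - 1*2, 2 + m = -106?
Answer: -2576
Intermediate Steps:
m = -108 (m = -2 - 106 = -108)
d = 10 (d = 12 - 2 = 10)
G = 22 (G = 24 - 2 = 22)
h(H) = -2*H² (h(H) = (-2*H)*H = -2*H²)
h(d) + G*m = -2*10² + 22*(-108) = -2*100 - 2376 = -200 - 2376 = -2576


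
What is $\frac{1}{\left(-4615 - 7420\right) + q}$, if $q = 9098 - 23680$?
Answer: $- \frac{1}{26617} \approx -3.757 \cdot 10^{-5}$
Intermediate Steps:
$q = -14582$ ($q = 9098 - 23680 = -14582$)
$\frac{1}{\left(-4615 - 7420\right) + q} = \frac{1}{\left(-4615 - 7420\right) - 14582} = \frac{1}{-12035 - 14582} = \frac{1}{-26617} = - \frac{1}{26617}$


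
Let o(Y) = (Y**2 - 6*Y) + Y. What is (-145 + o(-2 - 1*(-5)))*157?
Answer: -23707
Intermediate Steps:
o(Y) = Y**2 - 5*Y
(-145 + o(-2 - 1*(-5)))*157 = (-145 + (-2 - 1*(-5))*(-5 + (-2 - 1*(-5))))*157 = (-145 + (-2 + 5)*(-5 + (-2 + 5)))*157 = (-145 + 3*(-5 + 3))*157 = (-145 + 3*(-2))*157 = (-145 - 6)*157 = -151*157 = -23707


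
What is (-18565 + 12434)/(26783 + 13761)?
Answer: -6131/40544 ≈ -0.15122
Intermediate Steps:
(-18565 + 12434)/(26783 + 13761) = -6131/40544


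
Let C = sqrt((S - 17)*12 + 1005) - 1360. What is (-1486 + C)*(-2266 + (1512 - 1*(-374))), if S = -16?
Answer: 1081480 - 380*sqrt(609) ≈ 1.0721e+6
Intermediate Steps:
C = -1360 + sqrt(609) (C = sqrt((-16 - 17)*12 + 1005) - 1360 = sqrt(-33*12 + 1005) - 1360 = sqrt(-396 + 1005) - 1360 = sqrt(609) - 1360 = -1360 + sqrt(609) ≈ -1335.3)
(-1486 + C)*(-2266 + (1512 - 1*(-374))) = (-1486 + (-1360 + sqrt(609)))*(-2266 + (1512 - 1*(-374))) = (-2846 + sqrt(609))*(-2266 + (1512 + 374)) = (-2846 + sqrt(609))*(-2266 + 1886) = (-2846 + sqrt(609))*(-380) = 1081480 - 380*sqrt(609)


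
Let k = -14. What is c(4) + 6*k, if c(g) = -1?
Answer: -85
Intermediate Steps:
c(4) + 6*k = -1 + 6*(-14) = -1 - 84 = -85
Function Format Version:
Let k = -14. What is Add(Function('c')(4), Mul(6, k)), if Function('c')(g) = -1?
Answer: -85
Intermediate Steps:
Add(Function('c')(4), Mul(6, k)) = Add(-1, Mul(6, -14)) = Add(-1, -84) = -85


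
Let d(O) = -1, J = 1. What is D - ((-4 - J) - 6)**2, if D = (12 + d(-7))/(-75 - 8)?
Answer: -10054/83 ≈ -121.13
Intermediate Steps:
D = -11/83 (D = (12 - 1)/(-75 - 8) = 11/(-83) = 11*(-1/83) = -11/83 ≈ -0.13253)
D - ((-4 - J) - 6)**2 = -11/83 - ((-4 - 1*1) - 6)**2 = -11/83 - ((-4 - 1) - 6)**2 = -11/83 - (-5 - 6)**2 = -11/83 - 1*(-11)**2 = -11/83 - 1*121 = -11/83 - 121 = -10054/83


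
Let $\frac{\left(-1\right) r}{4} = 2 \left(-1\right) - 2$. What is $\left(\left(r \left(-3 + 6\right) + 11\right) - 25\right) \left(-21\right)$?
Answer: $-714$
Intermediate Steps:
$r = 16$ ($r = - 4 \left(2 \left(-1\right) - 2\right) = - 4 \left(-2 - 2\right) = \left(-4\right) \left(-4\right) = 16$)
$\left(\left(r \left(-3 + 6\right) + 11\right) - 25\right) \left(-21\right) = \left(\left(16 \left(-3 + 6\right) + 11\right) - 25\right) \left(-21\right) = \left(\left(16 \cdot 3 + 11\right) - 25\right) \left(-21\right) = \left(\left(48 + 11\right) - 25\right) \left(-21\right) = \left(59 - 25\right) \left(-21\right) = 34 \left(-21\right) = -714$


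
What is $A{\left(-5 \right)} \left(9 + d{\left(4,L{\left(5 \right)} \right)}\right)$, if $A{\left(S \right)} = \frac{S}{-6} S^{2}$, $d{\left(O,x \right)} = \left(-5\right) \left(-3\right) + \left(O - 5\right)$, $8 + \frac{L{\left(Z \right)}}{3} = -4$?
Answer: $\frac{2875}{6} \approx 479.17$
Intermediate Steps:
$L{\left(Z \right)} = -36$ ($L{\left(Z \right)} = -24 + 3 \left(-4\right) = -24 - 12 = -36$)
$d{\left(O,x \right)} = 10 + O$ ($d{\left(O,x \right)} = 15 + \left(-5 + O\right) = 10 + O$)
$A{\left(S \right)} = - \frac{S^{3}}{6}$ ($A{\left(S \right)} = S \left(- \frac{1}{6}\right) S^{2} = - \frac{S}{6} S^{2} = - \frac{S^{3}}{6}$)
$A{\left(-5 \right)} \left(9 + d{\left(4,L{\left(5 \right)} \right)}\right) = - \frac{\left(-5\right)^{3}}{6} \left(9 + \left(10 + 4\right)\right) = \left(- \frac{1}{6}\right) \left(-125\right) \left(9 + 14\right) = \frac{125}{6} \cdot 23 = \frac{2875}{6}$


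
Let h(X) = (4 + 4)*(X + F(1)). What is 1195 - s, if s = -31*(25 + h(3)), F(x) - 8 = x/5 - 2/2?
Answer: 22498/5 ≈ 4499.6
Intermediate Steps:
F(x) = 7 + x/5 (F(x) = 8 + (x/5 - 2/2) = 8 + (x*(⅕) - 2*½) = 8 + (x/5 - 1) = 8 + (-1 + x/5) = 7 + x/5)
h(X) = 288/5 + 8*X (h(X) = (4 + 4)*(X + (7 + (⅕)*1)) = 8*(X + (7 + ⅕)) = 8*(X + 36/5) = 8*(36/5 + X) = 288/5 + 8*X)
s = -16523/5 (s = -31*(25 + (288/5 + 8*3)) = -31*(25 + (288/5 + 24)) = -31*(25 + 408/5) = -31*533/5 = -16523/5 ≈ -3304.6)
1195 - s = 1195 - 1*(-16523/5) = 1195 + 16523/5 = 22498/5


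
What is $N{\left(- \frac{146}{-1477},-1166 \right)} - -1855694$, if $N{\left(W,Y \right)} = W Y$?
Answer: $\frac{2740689802}{1477} \approx 1.8556 \cdot 10^{6}$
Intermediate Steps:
$N{\left(- \frac{146}{-1477},-1166 \right)} - -1855694 = - \frac{146}{-1477} \left(-1166\right) - -1855694 = \left(-146\right) \left(- \frac{1}{1477}\right) \left(-1166\right) + 1855694 = \frac{146}{1477} \left(-1166\right) + 1855694 = - \frac{170236}{1477} + 1855694 = \frac{2740689802}{1477}$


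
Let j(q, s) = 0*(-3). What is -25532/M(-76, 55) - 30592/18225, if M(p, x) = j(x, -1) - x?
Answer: 92727628/200475 ≈ 462.54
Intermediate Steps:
j(q, s) = 0
M(p, x) = -x (M(p, x) = 0 - x = -x)
-25532/M(-76, 55) - 30592/18225 = -25532/((-1*55)) - 30592/18225 = -25532/(-55) - 30592*1/18225 = -25532*(-1/55) - 30592/18225 = 25532/55 - 30592/18225 = 92727628/200475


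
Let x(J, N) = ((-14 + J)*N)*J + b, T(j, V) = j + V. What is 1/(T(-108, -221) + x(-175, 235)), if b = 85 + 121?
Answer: 1/7772502 ≈ 1.2866e-7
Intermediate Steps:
T(j, V) = V + j
b = 206
x(J, N) = 206 + J*N*(-14 + J) (x(J, N) = ((-14 + J)*N)*J + 206 = (N*(-14 + J))*J + 206 = J*N*(-14 + J) + 206 = 206 + J*N*(-14 + J))
1/(T(-108, -221) + x(-175, 235)) = 1/((-221 - 108) + (206 + 235*(-175)² - 14*(-175)*235)) = 1/(-329 + (206 + 235*30625 + 575750)) = 1/(-329 + (206 + 7196875 + 575750)) = 1/(-329 + 7772831) = 1/7772502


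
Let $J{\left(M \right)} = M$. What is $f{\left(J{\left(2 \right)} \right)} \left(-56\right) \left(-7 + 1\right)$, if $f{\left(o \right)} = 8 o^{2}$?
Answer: $10752$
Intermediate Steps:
$f{\left(J{\left(2 \right)} \right)} \left(-56\right) \left(-7 + 1\right) = 8 \cdot 2^{2} \left(-56\right) \left(-7 + 1\right) = 8 \cdot 4 \left(-56\right) \left(-6\right) = 32 \left(-56\right) \left(-6\right) = \left(-1792\right) \left(-6\right) = 10752$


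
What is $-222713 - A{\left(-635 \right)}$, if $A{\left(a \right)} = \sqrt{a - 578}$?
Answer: $-222713 - i \sqrt{1213} \approx -2.2271 \cdot 10^{5} - 34.828 i$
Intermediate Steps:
$A{\left(a \right)} = \sqrt{-578 + a}$
$-222713 - A{\left(-635 \right)} = -222713 - \sqrt{-578 - 635} = -222713 - \sqrt{-1213} = -222713 - i \sqrt{1213}$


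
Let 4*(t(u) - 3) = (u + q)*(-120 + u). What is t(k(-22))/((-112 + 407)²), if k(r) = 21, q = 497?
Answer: -5127/34810 ≈ -0.14729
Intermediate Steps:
t(u) = 3 + (-120 + u)*(497 + u)/4 (t(u) = 3 + ((u + 497)*(-120 + u))/4 = 3 + ((497 + u)*(-120 + u))/4 = 3 + ((-120 + u)*(497 + u))/4 = 3 + (-120 + u)*(497 + u)/4)
t(k(-22))/((-112 + 407)²) = (-14907 + (¼)*21² + (377/4)*21)/((-112 + 407)²) = (-14907 + (¼)*441 + 7917/4)/(295²) = (-14907 + 441/4 + 7917/4)/87025 = -25635/2*1/87025 = -5127/34810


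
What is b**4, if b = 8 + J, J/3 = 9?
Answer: 1500625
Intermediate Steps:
J = 27 (J = 3*9 = 27)
b = 35 (b = 8 + 27 = 35)
b**4 = 35**4 = 1500625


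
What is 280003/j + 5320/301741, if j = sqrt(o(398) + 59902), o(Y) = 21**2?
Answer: 5320/301741 + 280003*sqrt(60343)/60343 ≈ 1139.9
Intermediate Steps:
o(Y) = 441
j = sqrt(60343) (j = sqrt(441 + 59902) = sqrt(60343) ≈ 245.65)
280003/j + 5320/301741 = 280003/(sqrt(60343)) + 5320/301741 = 280003*(sqrt(60343)/60343) + 5320*(1/301741) = 280003*sqrt(60343)/60343 + 5320/301741 = 5320/301741 + 280003*sqrt(60343)/60343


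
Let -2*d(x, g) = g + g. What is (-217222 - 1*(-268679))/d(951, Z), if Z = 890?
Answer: -51457/890 ≈ -57.817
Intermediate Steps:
d(x, g) = -g (d(x, g) = -(g + g)/2 = -g)
(-217222 - 1*(-268679))/d(951, Z) = (-217222 - 1*(-268679))/((-1*890)) = (-217222 + 268679)/(-890) = 51457*(-1/890) = -51457/890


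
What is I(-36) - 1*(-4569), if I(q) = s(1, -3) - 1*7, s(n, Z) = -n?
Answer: 4561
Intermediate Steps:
I(q) = -8 (I(q) = -1*1 - 1*7 = -1 - 7 = -8)
I(-36) - 1*(-4569) = -8 - 1*(-4569) = -8 + 4569 = 4561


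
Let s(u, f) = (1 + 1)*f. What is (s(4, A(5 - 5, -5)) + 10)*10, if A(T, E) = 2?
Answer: 140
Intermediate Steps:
s(u, f) = 2*f
(s(4, A(5 - 5, -5)) + 10)*10 = (2*2 + 10)*10 = (4 + 10)*10 = 14*10 = 140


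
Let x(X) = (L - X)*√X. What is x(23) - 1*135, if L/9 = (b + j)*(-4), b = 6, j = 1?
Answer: -135 - 275*√23 ≈ -1453.9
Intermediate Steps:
L = -252 (L = 9*((6 + 1)*(-4)) = 9*(7*(-4)) = 9*(-28) = -252)
x(X) = √X*(-252 - X) (x(X) = (-252 - X)*√X = √X*(-252 - X))
x(23) - 1*135 = √23*(-252 - 1*23) - 1*135 = √23*(-252 - 23) - 135 = √23*(-275) - 135 = -275*√23 - 135 = -135 - 275*√23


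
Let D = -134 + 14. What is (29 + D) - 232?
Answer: -323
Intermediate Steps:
D = -120
(29 + D) - 232 = (29 - 120) - 232 = -91 - 232 = -323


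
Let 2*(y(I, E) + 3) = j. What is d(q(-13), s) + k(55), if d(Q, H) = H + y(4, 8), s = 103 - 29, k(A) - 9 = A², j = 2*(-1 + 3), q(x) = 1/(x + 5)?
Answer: 3107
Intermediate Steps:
q(x) = 1/(5 + x)
j = 4 (j = 2*2 = 4)
k(A) = 9 + A²
y(I, E) = -1 (y(I, E) = -3 + (½)*4 = -3 + 2 = -1)
s = 74
d(Q, H) = -1 + H (d(Q, H) = H - 1 = -1 + H)
d(q(-13), s) + k(55) = (-1 + 74) + (9 + 55²) = 73 + (9 + 3025) = 73 + 3034 = 3107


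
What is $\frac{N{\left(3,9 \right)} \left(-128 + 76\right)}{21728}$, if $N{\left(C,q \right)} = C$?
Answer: $- \frac{39}{5432} \approx -0.0071797$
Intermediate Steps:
$\frac{N{\left(3,9 \right)} \left(-128 + 76\right)}{21728} = \frac{3 \left(-128 + 76\right)}{21728} = 3 \left(-52\right) \frac{1}{21728} = \left(-156\right) \frac{1}{21728} = - \frac{39}{5432}$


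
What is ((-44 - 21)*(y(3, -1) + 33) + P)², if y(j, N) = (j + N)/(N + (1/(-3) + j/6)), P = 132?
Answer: 3448449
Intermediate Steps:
y(j, N) = (N + j)/(-⅓ + N + j/6) (y(j, N) = (N + j)/(N + (1*(-⅓) + j*(⅙))) = (N + j)/(N + (-⅓ + j/6)) = (N + j)/(-⅓ + N + j/6))
((-44 - 21)*(y(3, -1) + 33) + P)² = ((-44 - 21)*(6*(-1 + 3)/(-2 + 3 + 6*(-1)) + 33) + 132)² = (-65*(6*2/(-2 + 3 - 6) + 33) + 132)² = (-65*(6*2/(-5) + 33) + 132)² = (-65*(6*(-⅕)*2 + 33) + 132)² = (-65*(-12/5 + 33) + 132)² = (-65*153/5 + 132)² = (-1989 + 132)² = (-1857)² = 3448449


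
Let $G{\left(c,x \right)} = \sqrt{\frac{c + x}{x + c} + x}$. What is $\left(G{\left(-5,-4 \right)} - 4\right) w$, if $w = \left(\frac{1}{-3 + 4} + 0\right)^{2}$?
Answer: $-4 + i \sqrt{3} \approx -4.0 + 1.732 i$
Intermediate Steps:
$w = 1$ ($w = \left(1^{-1} + 0\right)^{2} = \left(1 + 0\right)^{2} = 1^{2} = 1$)
$G{\left(c,x \right)} = \sqrt{1 + x}$ ($G{\left(c,x \right)} = \sqrt{\frac{c + x}{c + x} + x} = \sqrt{1 + x}$)
$\left(G{\left(-5,-4 \right)} - 4\right) w = \left(\sqrt{\frac{-5 - 4 - 4 \left(-5 - 4\right)}{-5 - 4}} - 4\right) 1 = \left(\sqrt{\frac{-5 - 4 - -36}{-9}} - 4\right) 1 = \left(\sqrt{- \frac{-5 - 4 + 36}{9}} - 4\right) 1 = \left(\sqrt{\left(- \frac{1}{9}\right) 27} - 4\right) 1 = \left(\sqrt{-3} - 4\right) 1 = \left(i \sqrt{3} - 4\right) 1 = \left(-4 + i \sqrt{3}\right) 1 = -4 + i \sqrt{3}$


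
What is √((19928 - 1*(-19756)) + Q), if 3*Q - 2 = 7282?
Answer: 8*√658 ≈ 205.21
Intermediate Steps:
Q = 2428 (Q = ⅔ + (⅓)*7282 = ⅔ + 7282/3 = 2428)
√((19928 - 1*(-19756)) + Q) = √((19928 - 1*(-19756)) + 2428) = √((19928 + 19756) + 2428) = √(39684 + 2428) = √42112 = 8*√658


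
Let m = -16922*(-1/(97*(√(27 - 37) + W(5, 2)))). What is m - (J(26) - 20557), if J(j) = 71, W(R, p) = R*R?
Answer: 252451644/12319 - 16922*I*√10/61595 ≈ 20493.0 - 0.86877*I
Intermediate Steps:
W(R, p) = R²
m = -16922/(-2425 - 97*I*√10) (m = -16922*(-1/(97*(√(27 - 37) + 5²))) = -16922*(-1/(97*(√(-10) + 25))) = -16922*(-1/(97*(I*√10 + 25))) = -16922*(-1/(97*(25 + I*√10))) = -16922/(-2425 - 97*I*√10) ≈ 6.8683 - 0.86877*I)
m - (J(26) - 20557) = (84610/12319 - 16922*I*√10/61595) - (71 - 20557) = (84610/12319 - 16922*I*√10/61595) - 1*(-20486) = (84610/12319 - 16922*I*√10/61595) + 20486 = 252451644/12319 - 16922*I*√10/61595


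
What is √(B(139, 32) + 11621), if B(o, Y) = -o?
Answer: √11482 ≈ 107.15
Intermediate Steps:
√(B(139, 32) + 11621) = √(-1*139 + 11621) = √(-139 + 11621) = √11482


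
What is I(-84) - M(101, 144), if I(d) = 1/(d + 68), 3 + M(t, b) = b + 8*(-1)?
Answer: -2129/16 ≈ -133.06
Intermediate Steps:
M(t, b) = -11 + b (M(t, b) = -3 + (b + 8*(-1)) = -3 + (b - 8) = -3 + (-8 + b) = -11 + b)
I(d) = 1/(68 + d)
I(-84) - M(101, 144) = 1/(68 - 84) - (-11 + 144) = 1/(-16) - 1*133 = -1/16 - 133 = -2129/16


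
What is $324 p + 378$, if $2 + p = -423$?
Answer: $-137322$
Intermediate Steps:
$p = -425$ ($p = -2 - 423 = -425$)
$324 p + 378 = 324 \left(-425\right) + 378 = -137700 + 378 = -137322$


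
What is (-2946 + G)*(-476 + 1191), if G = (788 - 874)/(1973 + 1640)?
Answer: -7610448560/3613 ≈ -2.1064e+6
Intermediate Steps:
G = -86/3613 ≈ -0.023803
(-2946 + G)*(-476 + 1191) = (-2946 - 86/3613)*(-476 + 1191) = -10643984/3613*715 = -7610448560/3613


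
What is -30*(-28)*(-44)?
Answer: -36960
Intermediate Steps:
-30*(-28)*(-44) = 840*(-44) = -36960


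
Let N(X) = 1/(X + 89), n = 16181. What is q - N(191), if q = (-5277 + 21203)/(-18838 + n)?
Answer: -4461937/743960 ≈ -5.9976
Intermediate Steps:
q = -15926/2657 (q = (-5277 + 21203)/(-18838 + 16181) = 15926/(-2657) = 15926*(-1/2657) = -15926/2657 ≈ -5.9940)
N(X) = 1/(89 + X)
q - N(191) = -15926/2657 - 1/(89 + 191) = -15926/2657 - 1/280 = -4461937/743960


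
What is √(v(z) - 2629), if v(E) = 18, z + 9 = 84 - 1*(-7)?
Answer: I*√2611 ≈ 51.098*I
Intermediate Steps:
z = 82 (z = -9 + (84 - 1*(-7)) = -9 + (84 + 7) = -9 + 91 = 82)
√(v(z) - 2629) = √(18 - 2629) = √(-2611) = I*√2611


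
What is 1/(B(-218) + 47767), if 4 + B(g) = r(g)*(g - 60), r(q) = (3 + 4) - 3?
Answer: 1/46651 ≈ 2.1436e-5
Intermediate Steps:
r(q) = 4 (r(q) = 7 - 3 = 4)
B(g) = -244 + 4*g (B(g) = -4 + 4*(g - 60) = -4 + 4*(-60 + g) = -4 + (-240 + 4*g) = -244 + 4*g)
1/(B(-218) + 47767) = 1/((-244 + 4*(-218)) + 47767) = 1/((-244 - 872) + 47767) = 1/(-1116 + 47767) = 1/46651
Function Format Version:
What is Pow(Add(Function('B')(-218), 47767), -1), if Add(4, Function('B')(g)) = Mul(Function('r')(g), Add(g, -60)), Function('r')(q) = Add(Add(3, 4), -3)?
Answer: Rational(1, 46651) ≈ 2.1436e-5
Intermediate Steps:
Function('r')(q) = 4 (Function('r')(q) = Add(7, -3) = 4)
Function('B')(g) = Add(-244, Mul(4, g)) (Function('B')(g) = Add(-4, Mul(4, Add(g, -60))) = Add(-4, Mul(4, Add(-60, g))) = Add(-4, Add(-240, Mul(4, g))) = Add(-244, Mul(4, g)))
Pow(Add(Function('B')(-218), 47767), -1) = Pow(Add(Add(-244, Mul(4, -218)), 47767), -1) = Pow(Add(Add(-244, -872), 47767), -1) = Pow(Add(-1116, 47767), -1) = Pow(46651, -1) = Rational(1, 46651)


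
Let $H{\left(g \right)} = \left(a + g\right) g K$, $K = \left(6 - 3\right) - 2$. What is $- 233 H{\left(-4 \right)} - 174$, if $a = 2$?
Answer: $-2038$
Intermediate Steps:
$K = 1$ ($K = 3 - 2 = 1$)
$H{\left(g \right)} = g \left(2 + g\right)$ ($H{\left(g \right)} = \left(2 + g\right) g 1 = g \left(2 + g\right) 1 = g \left(2 + g\right)$)
$- 233 H{\left(-4 \right)} - 174 = - 233 \left(- 4 \left(2 - 4\right)\right) - 174 = - 233 \left(\left(-4\right) \left(-2\right)\right) - 174 = \left(-233\right) 8 - 174 = -1864 - 174 = -2038$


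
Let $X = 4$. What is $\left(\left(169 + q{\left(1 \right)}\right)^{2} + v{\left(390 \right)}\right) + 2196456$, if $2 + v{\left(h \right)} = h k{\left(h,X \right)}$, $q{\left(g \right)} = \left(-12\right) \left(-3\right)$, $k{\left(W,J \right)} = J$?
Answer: $2240039$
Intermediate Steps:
$q{\left(g \right)} = 36$
$v{\left(h \right)} = -2 + 4 h$ ($v{\left(h \right)} = -2 + h 4 = -2 + 4 h$)
$\left(\left(169 + q{\left(1 \right)}\right)^{2} + v{\left(390 \right)}\right) + 2196456 = \left(\left(169 + 36\right)^{2} + \left(-2 + 4 \cdot 390\right)\right) + 2196456 = \left(205^{2} + \left(-2 + 1560\right)\right) + 2196456 = \left(42025 + 1558\right) + 2196456 = 43583 + 2196456 = 2240039$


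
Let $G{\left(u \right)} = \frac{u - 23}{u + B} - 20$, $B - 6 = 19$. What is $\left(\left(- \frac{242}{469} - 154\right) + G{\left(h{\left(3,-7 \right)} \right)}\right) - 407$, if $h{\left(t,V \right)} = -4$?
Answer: $- \frac{273334}{469} \approx -582.8$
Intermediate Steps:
$B = 25$ ($B = 6 + 19 = 25$)
$G{\left(u \right)} = -20 + \frac{-23 + u}{25 + u}$ ($G{\left(u \right)} = \frac{u - 23}{u + 25} - 20 = \frac{-23 + u}{25 + u} - 20 = -20 + \frac{-23 + u}{25 + u}$)
$\left(\left(- \frac{242}{469} - 154\right) + G{\left(h{\left(3,-7 \right)} \right)}\right) - 407 = \left(\left(- \frac{242}{469} - 154\right) + \frac{-523 - -76}{25 - 4}\right) - 407 = \left(\left(\left(-242\right) \frac{1}{469} - 154\right) + \frac{-523 + 76}{21}\right) - 407 = \left(\left(- \frac{242}{469} - 154\right) + \frac{1}{21} \left(-447\right)\right) - 407 = \left(- \frac{72468}{469} - \frac{149}{7}\right) - 407 = - \frac{82451}{469} - 407 = - \frac{273334}{469}$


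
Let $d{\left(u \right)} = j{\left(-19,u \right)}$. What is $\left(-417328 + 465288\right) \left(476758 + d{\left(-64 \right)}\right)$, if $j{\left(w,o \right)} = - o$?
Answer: $22868383120$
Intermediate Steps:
$d{\left(u \right)} = - u$
$\left(-417328 + 465288\right) \left(476758 + d{\left(-64 \right)}\right) = \left(-417328 + 465288\right) \left(476758 - -64\right) = 47960 \left(476758 + 64\right) = 47960 \cdot 476822 = 22868383120$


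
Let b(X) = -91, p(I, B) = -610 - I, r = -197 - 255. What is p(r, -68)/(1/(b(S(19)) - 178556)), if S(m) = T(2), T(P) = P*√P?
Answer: 28226226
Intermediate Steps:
T(P) = P^(3/2)
S(m) = 2*√2 (S(m) = 2^(3/2) = 2*√2)
r = -452
p(r, -68)/(1/(b(S(19)) - 178556)) = (-610 - 1*(-452))/(1/(-91 - 178556)) = (-610 + 452)/(1/(-178647)) = -158/(-1/178647) = -158*(-178647) = 28226226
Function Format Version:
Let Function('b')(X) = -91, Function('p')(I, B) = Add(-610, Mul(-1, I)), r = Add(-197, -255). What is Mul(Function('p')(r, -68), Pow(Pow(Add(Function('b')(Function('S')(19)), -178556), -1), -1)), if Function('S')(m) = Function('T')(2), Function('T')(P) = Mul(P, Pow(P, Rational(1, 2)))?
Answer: 28226226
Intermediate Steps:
Function('T')(P) = Pow(P, Rational(3, 2))
Function('S')(m) = Mul(2, Pow(2, Rational(1, 2))) (Function('S')(m) = Pow(2, Rational(3, 2)) = Mul(2, Pow(2, Rational(1, 2))))
r = -452
Mul(Function('p')(r, -68), Pow(Pow(Add(Function('b')(Function('S')(19)), -178556), -1), -1)) = Mul(Add(-610, Mul(-1, -452)), Pow(Pow(Add(-91, -178556), -1), -1)) = Mul(Add(-610, 452), Pow(Pow(-178647, -1), -1)) = Mul(-158, Pow(Rational(-1, 178647), -1)) = Mul(-158, -178647) = 28226226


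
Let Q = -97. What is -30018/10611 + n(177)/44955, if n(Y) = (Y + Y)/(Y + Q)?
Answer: -222125471/78521400 ≈ -2.8289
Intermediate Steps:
n(Y) = 2*Y/(-97 + Y) (n(Y) = (Y + Y)/(Y - 97) = (2*Y)/(-97 + Y) = 2*Y/(-97 + Y))
-30018/10611 + n(177)/44955 = -30018/10611 + (2*177/(-97 + 177))/44955 = -30018*1/10611 + (2*177/80)*(1/44955) = -10006/3537 + (2*177*(1/80))*(1/44955) = -10006/3537 + (177/40)*(1/44955) = -10006/3537 + 59/599400 = -222125471/78521400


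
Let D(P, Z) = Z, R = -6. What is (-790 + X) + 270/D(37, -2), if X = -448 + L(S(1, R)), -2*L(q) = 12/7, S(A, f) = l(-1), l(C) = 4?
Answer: -9617/7 ≈ -1373.9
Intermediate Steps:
S(A, f) = 4
L(q) = -6/7
X = -3142/7 (X = -448 - 6/7 = -3142/7 ≈ -448.86)
(-790 + X) + 270/D(37, -2) = (-790 - 3142/7) + 270/(-2) = -8672/7 + 270*(-1/2) = -8672/7 - 135 = -9617/7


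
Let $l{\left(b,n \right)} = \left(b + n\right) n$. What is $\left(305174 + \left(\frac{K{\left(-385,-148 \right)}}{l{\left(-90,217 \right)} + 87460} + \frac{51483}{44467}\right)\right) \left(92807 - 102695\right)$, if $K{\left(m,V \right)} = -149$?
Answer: $- \frac{15433522219926824448}{5114549873} \approx -3.0176 \cdot 10^{9}$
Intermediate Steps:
$l{\left(b,n \right)} = n \left(b + n\right)$
$\left(305174 + \left(\frac{K{\left(-385,-148 \right)}}{l{\left(-90,217 \right)} + 87460} + \frac{51483}{44467}\right)\right) \left(92807 - 102695\right) = \left(305174 + \left(- \frac{149}{217 \left(-90 + 217\right) + 87460} + \frac{51483}{44467}\right)\right) \left(92807 - 102695\right) = \left(305174 + \left(- \frac{149}{217 \cdot 127 + 87460} + 51483 \cdot \frac{1}{44467}\right)\right) \left(-9888\right) = \left(305174 + \left(- \frac{149}{27559 + 87460} + \frac{51483}{44467}\right)\right) \left(-9888\right) = \left(305174 + \left(- \frac{149}{115019} + \frac{51483}{44467}\right)\right) \left(-9888\right) = \left(305174 + \frac{5914897594}{5114549873}\right) \left(-9888\right) = \frac{1560833557840496}{5114549873} \left(-9888\right) = - \frac{15433522219926824448}{5114549873}$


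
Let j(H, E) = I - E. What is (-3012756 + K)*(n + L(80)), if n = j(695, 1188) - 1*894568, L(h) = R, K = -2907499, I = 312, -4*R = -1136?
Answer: 5299575465800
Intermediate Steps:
R = 284 (R = -¼*(-1136) = 284)
j(H, E) = 312 - E
L(h) = 284
n = -895444 (n = (312 - 1*1188) - 1*894568 = (312 - 1188) - 894568 = -876 - 894568 = -895444)
(-3012756 + K)*(n + L(80)) = (-3012756 - 2907499)*(-895444 + 284) = -5920255*(-895160) = 5299575465800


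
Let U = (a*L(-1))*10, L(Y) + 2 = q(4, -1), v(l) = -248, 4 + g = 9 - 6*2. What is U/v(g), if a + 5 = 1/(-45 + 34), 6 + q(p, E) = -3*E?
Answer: -350/341 ≈ -1.0264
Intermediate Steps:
q(p, E) = -6 - 3*E
g = -7 (g = -4 + (9 - 6*2) = -4 + (9 - 12) = -4 - 3 = -7)
L(Y) = -5 (L(Y) = -2 + (-6 - 3*(-1)) = -2 + (-6 + 3) = -2 - 3 = -5)
a = -56/11 (a = -5 + 1/(-45 + 34) = -5 + 1/(-11) = -5 - 1/11 = -56/11 ≈ -5.0909)
U = 2800/11 (U = -56/11*(-5)*10 = (280/11)*10 = 2800/11 ≈ 254.55)
U/v(g) = (2800/11)/(-248) = (2800/11)*(-1/248) = -350/341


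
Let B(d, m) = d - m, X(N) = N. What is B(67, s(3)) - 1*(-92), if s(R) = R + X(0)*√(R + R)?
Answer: 156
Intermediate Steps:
s(R) = R (s(R) = R + 0*√(R + R) = R + 0*√(2*R) = R + 0*(√2*√R) = R + 0 = R)
B(67, s(3)) - 1*(-92) = (67 - 1*3) - 1*(-92) = (67 - 3) + 92 = 64 + 92 = 156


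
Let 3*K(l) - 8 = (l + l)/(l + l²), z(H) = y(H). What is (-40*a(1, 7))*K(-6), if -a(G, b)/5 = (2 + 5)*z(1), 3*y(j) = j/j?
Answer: 10640/9 ≈ 1182.2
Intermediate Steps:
y(j) = ⅓ (y(j) = (j/j)/3 = (⅓)*1 = ⅓)
z(H) = ⅓
K(l) = 8/3 + 2*l/(3*(l + l²)) (K(l) = 8/3 + ((l + l)/(l + l²))/3 = 8/3 + ((2*l)/(l + l²))/3 = 8/3 + (2*l/(l + l²))/3 = 8/3 + 2*l/(3*(l + l²)))
a(G, b) = -35/3 (a(G, b) = -5*(2 + 5)/3 = -35/3)
(-40*a(1, 7))*K(-6) = (-40*(-35/3))*(2*(5 + 4*(-6))/(3*(1 - 6))) = 1400*((⅔)*(5 - 24)/(-5))/3 = 1400*((⅔)*(-⅕)*(-19))/3 = (1400/3)*(38/15) = 10640/9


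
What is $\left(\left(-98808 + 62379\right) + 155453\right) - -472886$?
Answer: $591910$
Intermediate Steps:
$\left(\left(-98808 + 62379\right) + 155453\right) - -472886 = \left(-36429 + 155453\right) + 472886 = 119024 + 472886 = 591910$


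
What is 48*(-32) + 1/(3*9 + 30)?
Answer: -87551/57 ≈ -1536.0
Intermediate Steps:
48*(-32) + 1/(3*9 + 30) = -1536 + 1/(27 + 30) = -1536 + 1/57 = -87551/57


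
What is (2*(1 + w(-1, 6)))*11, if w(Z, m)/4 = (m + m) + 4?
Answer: 1430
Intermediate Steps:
w(Z, m) = 16 + 8*m (w(Z, m) = 4*((m + m) + 4) = 4*(2*m + 4) = 4*(4 + 2*m) = 16 + 8*m)
(2*(1 + w(-1, 6)))*11 = (2*(1 + (16 + 8*6)))*11 = (2*(1 + (16 + 48)))*11 = (2*(1 + 64))*11 = (2*65)*11 = 130*11 = 1430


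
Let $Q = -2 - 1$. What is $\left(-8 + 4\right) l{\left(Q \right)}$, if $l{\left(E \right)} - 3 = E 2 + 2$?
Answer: $4$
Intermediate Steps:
$Q = -3$ ($Q = -2 - 1 = -3$)
$l{\left(E \right)} = 5 + 2 E$ ($l{\left(E \right)} = 3 + \left(E 2 + 2\right) = 3 + \left(2 E + 2\right) = 3 + \left(2 + 2 E\right) = 5 + 2 E$)
$\left(-8 + 4\right) l{\left(Q \right)} = \left(-8 + 4\right) \left(5 + 2 \left(-3\right)\right) = - 4 \left(5 - 6\right) = \left(-4\right) \left(-1\right) = 4$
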